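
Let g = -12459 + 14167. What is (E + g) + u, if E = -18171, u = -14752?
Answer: -31215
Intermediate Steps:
g = 1708
(E + g) + u = (-18171 + 1708) - 14752 = -16463 - 14752 = -31215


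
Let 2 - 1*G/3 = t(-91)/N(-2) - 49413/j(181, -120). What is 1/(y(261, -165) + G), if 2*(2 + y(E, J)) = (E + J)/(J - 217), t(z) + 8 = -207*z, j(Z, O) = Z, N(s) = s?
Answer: 382/11103355 ≈ 3.4404e-5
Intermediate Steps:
t(z) = -8 - 207*z
y(E, J) = -2 + (E + J)/(2*(-217 + J)) (y(E, J) = -2 + ((E + J)/(J - 217))/2 = -2 + ((E + J)/(-217 + J))/2 = -2 + (E + J)/(2*(-217 + J)))
G = 58137/2 (G = 6 - 3*((-8 - 207*(-91))/(-2) - 49413/181) = 6 - 3*((-8 + 18837)*(-½) - 49413*1/181) = 6 - 3*(18829*(-½) - 273) = 6 - 3*(-18829/2 - 273) = 6 - 3*(-19375/2) = 6 + 58125/2 = 58137/2 ≈ 29069.)
1/(y(261, -165) + G) = 1/((868 + 261 - 3*(-165))/(2*(-217 - 165)) + 58137/2) = 1/((½)*(868 + 261 + 495)/(-382) + 58137/2) = 1/((½)*(-1/382)*1624 + 58137/2) = 1/(-406/191 + 58137/2) = 1/(11103355/382) = 382/11103355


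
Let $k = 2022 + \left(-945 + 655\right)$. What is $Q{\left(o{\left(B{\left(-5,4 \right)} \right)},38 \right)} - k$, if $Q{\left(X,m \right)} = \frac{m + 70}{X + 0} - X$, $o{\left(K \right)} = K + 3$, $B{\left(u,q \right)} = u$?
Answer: $-1784$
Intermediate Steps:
$o{\left(K \right)} = 3 + K$
$Q{\left(X,m \right)} = - X + \frac{70 + m}{X}$ ($Q{\left(X,m \right)} = \frac{70 + m}{X} - X = - X + \frac{70 + m}{X}$)
$k = 1732$ ($k = 2022 - 290 = 1732$)
$Q{\left(o{\left(B{\left(-5,4 \right)} \right)},38 \right)} - k = \frac{70 + 38 - \left(3 - 5\right)^{2}}{3 - 5} - 1732 = \frac{70 + 38 - \left(-2\right)^{2}}{-2} - 1732 = - \frac{70 + 38 - 4}{2} - 1732 = \left(- \frac{1}{2}\right) 104 - 1732 = -52 - 1732 = -1784$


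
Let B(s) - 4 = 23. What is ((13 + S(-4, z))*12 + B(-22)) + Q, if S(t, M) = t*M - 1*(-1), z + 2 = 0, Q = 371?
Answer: 662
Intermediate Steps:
z = -2 (z = -2 + 0 = -2)
S(t, M) = 1 + M*t (S(t, M) = M*t + 1 = 1 + M*t)
B(s) = 27 (B(s) = 4 + 23 = 27)
((13 + S(-4, z))*12 + B(-22)) + Q = ((13 + (1 - 2*(-4)))*12 + 27) + 371 = ((13 + (1 + 8))*12 + 27) + 371 = ((13 + 9)*12 + 27) + 371 = (22*12 + 27) + 371 = (264 + 27) + 371 = 291 + 371 = 662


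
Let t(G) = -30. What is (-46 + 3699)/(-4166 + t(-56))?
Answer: -3653/4196 ≈ -0.87059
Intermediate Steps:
(-46 + 3699)/(-4166 + t(-56)) = (-46 + 3699)/(-4166 - 30) = 3653/(-4196) = 3653*(-1/4196) = -3653/4196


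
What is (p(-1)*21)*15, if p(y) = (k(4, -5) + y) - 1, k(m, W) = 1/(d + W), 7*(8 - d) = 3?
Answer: -1015/2 ≈ -507.50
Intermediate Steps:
d = 53/7 (d = 8 - ⅐*3 = 8 - 3/7 = 53/7 ≈ 7.5714)
k(m, W) = 1/(53/7 + W)
p(y) = -11/18 + y (p(y) = (7/(53 + 7*(-5)) + y) - 1 = (7/(53 - 35) + y) - 1 = (7/18 + y) - 1 = -11/18 + y)
(p(-1)*21)*15 = ((-11/18 - 1)*21)*15 = -29/18*21*15 = -203/6*15 = -1015/2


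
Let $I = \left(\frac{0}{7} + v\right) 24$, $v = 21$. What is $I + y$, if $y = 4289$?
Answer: $4793$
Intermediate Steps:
$I = 504$ ($I = \left(\frac{0}{7} + 21\right) 24 = \left(0 \cdot \frac{1}{7} + 21\right) 24 = \left(0 + 21\right) 24 = 21 \cdot 24 = 504$)
$I + y = 504 + 4289 = 4793$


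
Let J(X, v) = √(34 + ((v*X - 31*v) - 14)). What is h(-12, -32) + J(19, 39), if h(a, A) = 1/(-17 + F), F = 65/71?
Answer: -71/1142 + 8*I*√7 ≈ -0.062172 + 21.166*I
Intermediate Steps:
F = 65/71 (F = 65*(1/71) = 65/71 ≈ 0.91549)
h(a, A) = -71/1142 (h(a, A) = 1/(-17 + 65/71) = 1/(-1142/71) = -71/1142)
J(X, v) = √(20 - 31*v + X*v) (J(X, v) = √(34 + ((X*v - 31*v) - 14)) = √(34 + ((-31*v + X*v) - 14)) = √(34 + (-14 - 31*v + X*v)) = √(20 - 31*v + X*v))
h(-12, -32) + J(19, 39) = -71/1142 + √(20 - 31*39 + 19*39) = -71/1142 + √(20 - 1209 + 741) = -71/1142 + √(-448) = -71/1142 + 8*I*√7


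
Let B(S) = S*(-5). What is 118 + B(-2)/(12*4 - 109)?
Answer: 7188/61 ≈ 117.84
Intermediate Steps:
B(S) = -5*S
118 + B(-2)/(12*4 - 109) = 118 + (-5*(-2))/(12*4 - 109) = 118 + 10/(48 - 109) = 118 + 10/(-61) = 118 + 10*(-1/61) = 118 - 10/61 = 7188/61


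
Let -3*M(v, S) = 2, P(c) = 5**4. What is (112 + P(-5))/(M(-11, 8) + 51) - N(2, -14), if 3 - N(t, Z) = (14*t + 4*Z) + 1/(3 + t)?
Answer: -12199/755 ≈ -16.158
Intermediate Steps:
P(c) = 625
M(v, S) = -2/3 (M(v, S) = -1/3*2 = -2/3)
N(t, Z) = 3 - 1/(3 + t) - 14*t - 4*Z (N(t, Z) = 3 - ((14*t + 4*Z) + 1/(3 + t)) = 3 - ((4*Z + 14*t) + 1/(3 + t)) = 3 - (1/(3 + t) + 4*Z + 14*t) = 3 + (-1/(3 + t) - 14*t - 4*Z) = 3 - 1/(3 + t) - 14*t - 4*Z)
(112 + P(-5))/(M(-11, 8) + 51) - N(2, -14) = (112 + 625)/(-2/3 + 51) - (8 - 39*2 - 14*2**2 - 12*(-14) - 4*(-14)*2)/(3 + 2) = 737/(151/3) - (8 - 78 - 14*4 + 168 + 112)/5 = 737*(3/151) - (8 - 78 - 56 + 168 + 112)/5 = 2211/151 - 154/5 = -12199/755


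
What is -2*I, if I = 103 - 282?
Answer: 358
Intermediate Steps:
I = -179
-2*I = -2*(-179) = 358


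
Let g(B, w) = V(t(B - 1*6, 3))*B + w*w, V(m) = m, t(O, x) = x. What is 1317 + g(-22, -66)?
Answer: 5607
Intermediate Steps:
g(B, w) = w² + 3*B (g(B, w) = 3*B + w*w = 3*B + w² = w² + 3*B)
1317 + g(-22, -66) = 1317 + ((-66)² + 3*(-22)) = 1317 + (4356 - 66) = 1317 + 4290 = 5607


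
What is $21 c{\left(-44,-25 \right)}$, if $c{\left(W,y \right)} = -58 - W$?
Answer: $-294$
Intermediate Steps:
$21 c{\left(-44,-25 \right)} = 21 \left(-58 - -44\right) = 21 \left(-58 + 44\right) = 21 \left(-14\right) = -294$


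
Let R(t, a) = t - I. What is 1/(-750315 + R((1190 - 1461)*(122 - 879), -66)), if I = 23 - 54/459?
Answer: -17/9268245 ≈ -1.8342e-6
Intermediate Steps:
I = 389/17 (I = 23 - 54*1/459 = 23 - 2/17 = 389/17 ≈ 22.882)
R(t, a) = -389/17 + t (R(t, a) = t - 1*389/17 = t - 389/17 = -389/17 + t)
1/(-750315 + R((1190 - 1461)*(122 - 879), -66)) = 1/(-750315 + (-389/17 + (1190 - 1461)*(122 - 879))) = 1/(-750315 + (-389/17 - 271*(-757))) = 1/(-750315 + (-389/17 + 205147)) = 1/(-750315 + 3487110/17) = 1/(-9268245/17) = -17/9268245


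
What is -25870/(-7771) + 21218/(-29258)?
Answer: 296009691/113681959 ≈ 2.6038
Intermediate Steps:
-25870/(-7771) + 21218/(-29258) = -25870*(-1/7771) + 21218*(-1/29258) = 25870/7771 - 10609/14629 = 296009691/113681959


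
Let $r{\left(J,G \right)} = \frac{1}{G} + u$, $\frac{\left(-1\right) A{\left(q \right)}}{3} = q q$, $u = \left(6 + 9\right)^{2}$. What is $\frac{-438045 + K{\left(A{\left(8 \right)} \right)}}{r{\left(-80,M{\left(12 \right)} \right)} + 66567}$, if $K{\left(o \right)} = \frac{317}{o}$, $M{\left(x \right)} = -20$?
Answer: $- \frac{420524785}{64120272} \approx -6.5584$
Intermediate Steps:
$u = 225$ ($u = 15^{2} = 225$)
$A{\left(q \right)} = - 3 q^{2}$ ($A{\left(q \right)} = - 3 q q = - 3 q^{2}$)
$r{\left(J,G \right)} = 225 + \frac{1}{G}$ ($r{\left(J,G \right)} = \frac{1}{G} + 225 = 225 + \frac{1}{G}$)
$\frac{-438045 + K{\left(A{\left(8 \right)} \right)}}{r{\left(-80,M{\left(12 \right)} \right)} + 66567} = \frac{-438045 + \frac{317}{\left(-3\right) 8^{2}}}{\left(225 + \frac{1}{-20}\right) + 66567} = \frac{-438045 + \frac{317}{\left(-3\right) 64}}{\left(225 - \frac{1}{20}\right) + 66567} = \frac{-438045 + \frac{317}{-192}}{\frac{4499}{20} + 66567} = \frac{-438045 + 317 \left(- \frac{1}{192}\right)}{\frac{1335839}{20}} = \left(-438045 - \frac{317}{192}\right) \frac{20}{1335839} = \left(- \frac{84104957}{192}\right) \frac{20}{1335839} = - \frac{420524785}{64120272}$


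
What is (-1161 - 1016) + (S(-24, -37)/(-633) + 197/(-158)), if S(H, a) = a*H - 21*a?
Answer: -72706083/33338 ≈ -2180.9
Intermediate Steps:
S(H, a) = -21*a + H*a (S(H, a) = H*a - 21*a = -21*a + H*a)
(-1161 - 1016) + (S(-24, -37)/(-633) + 197/(-158)) = (-1161 - 1016) + (-37*(-21 - 24)/(-633) + 197/(-158)) = -2177 + (-37*(-45)*(-1/633) + 197*(-1/158)) = -2177 + (1665*(-1/633) - 197/158) = -2177 + (-555/211 - 197/158) = -2177 - 129257/33338 = -72706083/33338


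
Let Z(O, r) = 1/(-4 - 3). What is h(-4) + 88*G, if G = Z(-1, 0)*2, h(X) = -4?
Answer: -204/7 ≈ -29.143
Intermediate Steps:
Z(O, r) = -1/7 (Z(O, r) = 1/(-7) = -1/7)
G = -2/7 (G = -1/7*2 = -2/7 ≈ -0.28571)
h(-4) + 88*G = -4 + 88*(-2/7) = -4 - 176/7 = -204/7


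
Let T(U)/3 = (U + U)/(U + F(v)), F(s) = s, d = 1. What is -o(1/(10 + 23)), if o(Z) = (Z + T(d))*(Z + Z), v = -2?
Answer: 394/1089 ≈ 0.36180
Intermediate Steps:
T(U) = 6*U/(-2 + U) (T(U) = 3*((U + U)/(U - 2)) = 3*((2*U)/(-2 + U)) = 3*(2*U/(-2 + U)) = 6*U/(-2 + U))
o(Z) = 2*Z*(-6 + Z) (o(Z) = (Z + 6*1/(-2 + 1))*(Z + Z) = (Z + 6*1/(-1))*(2*Z) = (Z + 6*1*(-1))*(2*Z) = (Z - 6)*(2*Z) = (-6 + Z)*(2*Z) = 2*Z*(-6 + Z))
-o(1/(10 + 23)) = -2*(-6 + 1/(10 + 23))/(10 + 23) = -2*(-6 + 1/33)/33 = -2*(-197)/(33*33) = -1*(-394/1089) = 394/1089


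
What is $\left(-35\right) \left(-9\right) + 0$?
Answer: $315$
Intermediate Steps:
$\left(-35\right) \left(-9\right) + 0 = 315 + 0 = 315$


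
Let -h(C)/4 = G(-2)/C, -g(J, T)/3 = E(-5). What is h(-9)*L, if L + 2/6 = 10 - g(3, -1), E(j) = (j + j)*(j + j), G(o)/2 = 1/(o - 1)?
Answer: -7432/81 ≈ -91.753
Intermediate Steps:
G(o) = 2/(-1 + o) (G(o) = 2/(o - 1) = 2/(-1 + o))
E(j) = 4*j² (E(j) = (2*j)*(2*j) = 4*j²)
g(J, T) = -300 (g(J, T) = -12*(-5)² = -12*25 = -3*100 = -300)
L = 929/3 (L = -⅓ + (10 - 1*(-300)) = -⅓ + (10 + 300) = -⅓ + 310 = 929/3 ≈ 309.67)
h(C) = 8/(3*C) (h(C) = -4*2/(-1 - 2)/C = -4*2/(-3)/C = -4*2*(-⅓)/C = -(-8)/(3*C) = 8/(3*C))
h(-9)*L = ((8/3)/(-9))*(929/3) = ((8/3)*(-⅑))*(929/3) = -8/27*929/3 = -7432/81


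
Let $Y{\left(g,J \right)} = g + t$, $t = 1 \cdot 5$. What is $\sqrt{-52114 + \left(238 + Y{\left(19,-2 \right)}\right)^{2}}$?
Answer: $\sqrt{16530} \approx 128.57$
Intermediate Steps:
$t = 5$
$Y{\left(g,J \right)} = 5 + g$ ($Y{\left(g,J \right)} = g + 5 = 5 + g$)
$\sqrt{-52114 + \left(238 + Y{\left(19,-2 \right)}\right)^{2}} = \sqrt{-52114 + \left(238 + \left(5 + 19\right)\right)^{2}} = \sqrt{-52114 + \left(238 + 24\right)^{2}} = \sqrt{-52114 + 262^{2}} = \sqrt{-52114 + 68644} = \sqrt{16530}$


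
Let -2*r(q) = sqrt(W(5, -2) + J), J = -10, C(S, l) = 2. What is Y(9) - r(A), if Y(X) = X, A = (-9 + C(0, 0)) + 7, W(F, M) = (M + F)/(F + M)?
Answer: 9 + 3*I/2 ≈ 9.0 + 1.5*I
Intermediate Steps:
W(F, M) = 1 (W(F, M) = (F + M)/(F + M) = 1)
A = 0 (A = (-9 + 2) + 7 = -7 + 7 = 0)
r(q) = -3*I/2 (r(q) = -sqrt(1 - 10)/2 = -3*I/2)
Y(9) - r(A) = 9 - (-3)*I/2 = 9 + 3*I/2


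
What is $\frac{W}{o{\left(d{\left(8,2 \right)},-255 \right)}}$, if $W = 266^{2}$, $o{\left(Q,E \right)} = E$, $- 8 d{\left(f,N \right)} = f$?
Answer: $- \frac{70756}{255} \approx -277.47$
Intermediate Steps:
$d{\left(f,N \right)} = - \frac{f}{8}$
$W = 70756$
$\frac{W}{o{\left(d{\left(8,2 \right)},-255 \right)}} = \frac{70756}{-255} = 70756 \left(- \frac{1}{255}\right) = - \frac{70756}{255}$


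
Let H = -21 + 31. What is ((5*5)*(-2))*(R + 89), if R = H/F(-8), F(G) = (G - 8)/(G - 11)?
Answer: -20175/4 ≈ -5043.8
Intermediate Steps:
F(G) = (-8 + G)/(-11 + G)
H = 10
R = 95/8 (R = 10/(((-8 - 8)/(-11 - 8))) = 10/((-16/(-19))) = 10/((-1/19*(-16))) = 10/(16/19) = 10*(19/16) = 95/8 ≈ 11.875)
((5*5)*(-2))*(R + 89) = ((5*5)*(-2))*(95/8 + 89) = (25*(-2))*(807/8) = -50*807/8 = -20175/4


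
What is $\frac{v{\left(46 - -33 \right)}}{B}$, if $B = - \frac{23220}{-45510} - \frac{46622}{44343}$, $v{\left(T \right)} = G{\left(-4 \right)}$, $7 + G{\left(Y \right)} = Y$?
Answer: $\frac{739951641}{36404092} \approx 20.326$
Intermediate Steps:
$G{\left(Y \right)} = -7 + Y$
$v{\left(T \right)} = -11$ ($v{\left(T \right)} = -7 - 4 = -11$)
$B = - \frac{36404092}{67268331}$ ($B = \left(-23220\right) \left(- \frac{1}{45510}\right) - \frac{46622}{44343} = \frac{774}{1517} - \frac{46622}{44343} = - \frac{36404092}{67268331} \approx -0.54118$)
$\frac{v{\left(46 - -33 \right)}}{B} = - \frac{11}{- \frac{36404092}{67268331}} = \left(-11\right) \left(- \frac{67268331}{36404092}\right) = \frac{739951641}{36404092}$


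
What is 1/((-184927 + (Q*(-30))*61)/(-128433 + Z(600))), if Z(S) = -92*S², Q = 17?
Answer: 33248433/216037 ≈ 153.90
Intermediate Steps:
1/((-184927 + (Q*(-30))*61)/(-128433 + Z(600))) = 1/((-184927 + (17*(-30))*61)/(-128433 - 92*600²)) = 1/((-184927 - 510*61)/(-128433 - 92*360000)) = 1/((-184927 - 31110)/(-128433 - 33120000)) = 1/(-216037/(-33248433)) = 1/(-216037*(-1/33248433)) = 1/(216037/33248433) = 33248433/216037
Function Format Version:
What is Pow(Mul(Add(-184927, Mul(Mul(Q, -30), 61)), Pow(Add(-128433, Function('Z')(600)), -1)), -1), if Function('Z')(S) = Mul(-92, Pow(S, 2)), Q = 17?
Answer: Rational(33248433, 216037) ≈ 153.90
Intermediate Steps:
Pow(Mul(Add(-184927, Mul(Mul(Q, -30), 61)), Pow(Add(-128433, Function('Z')(600)), -1)), -1) = Pow(Mul(Add(-184927, Mul(Mul(17, -30), 61)), Pow(Add(-128433, Mul(-92, Pow(600, 2))), -1)), -1) = Pow(Mul(Add(-184927, Mul(-510, 61)), Pow(Add(-128433, Mul(-92, 360000)), -1)), -1) = Pow(Mul(Add(-184927, -31110), Pow(Add(-128433, -33120000), -1)), -1) = Pow(Mul(-216037, Pow(-33248433, -1)), -1) = Pow(Mul(-216037, Rational(-1, 33248433)), -1) = Pow(Rational(216037, 33248433), -1) = Rational(33248433, 216037)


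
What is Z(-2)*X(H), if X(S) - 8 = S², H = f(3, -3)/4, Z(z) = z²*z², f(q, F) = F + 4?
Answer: 129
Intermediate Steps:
f(q, F) = 4 + F
Z(z) = z⁴
H = ¼ (H = (4 - 3)/4 = 1*(¼) = ¼ ≈ 0.25000)
X(S) = 8 + S²
Z(-2)*X(H) = (-2)⁴*(8 + (¼)²) = 16*(8 + 1/16) = 16*(129/16) = 129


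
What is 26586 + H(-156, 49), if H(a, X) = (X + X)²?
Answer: 36190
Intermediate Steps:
H(a, X) = 4*X² (H(a, X) = (2*X)² = 4*X²)
26586 + H(-156, 49) = 26586 + 4*49² = 26586 + 4*2401 = 26586 + 9604 = 36190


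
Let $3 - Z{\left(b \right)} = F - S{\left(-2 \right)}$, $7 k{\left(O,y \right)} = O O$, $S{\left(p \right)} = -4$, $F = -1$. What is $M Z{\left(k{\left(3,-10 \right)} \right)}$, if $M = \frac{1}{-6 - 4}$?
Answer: $0$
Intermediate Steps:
$k{\left(O,y \right)} = \frac{O^{2}}{7}$ ($k{\left(O,y \right)} = \frac{O O}{7} = \frac{O^{2}}{7}$)
$Z{\left(b \right)} = 0$ ($Z{\left(b \right)} = 3 - \left(-1 - -4\right) = 3 - \left(-1 + 4\right) = 3 - 3 = 0$)
$M = - \frac{1}{10}$ ($M = \frac{1}{-10} = - \frac{1}{10} \approx -0.1$)
$M Z{\left(k{\left(3,-10 \right)} \right)} = \left(- \frac{1}{10}\right) 0 = 0$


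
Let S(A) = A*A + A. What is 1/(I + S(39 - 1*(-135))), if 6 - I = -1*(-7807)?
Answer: 1/22649 ≈ 4.4152e-5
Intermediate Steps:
S(A) = A + A**2 (S(A) = A**2 + A = A + A**2)
I = -7801 (I = 6 - (-1)*(-7807) = 6 - 1*7807 = 6 - 7807 = -7801)
1/(I + S(39 - 1*(-135))) = 1/(-7801 + (39 - 1*(-135))*(1 + (39 - 1*(-135)))) = 1/(-7801 + (39 + 135)*(1 + (39 + 135))) = 1/(-7801 + 174*(1 + 174)) = 1/(-7801 + 174*175) = 1/(-7801 + 30450) = 1/22649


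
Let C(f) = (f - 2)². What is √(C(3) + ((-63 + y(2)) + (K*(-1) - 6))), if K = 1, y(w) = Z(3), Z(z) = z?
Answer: I*√66 ≈ 8.124*I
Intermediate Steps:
y(w) = 3
C(f) = (-2 + f)²
√(C(3) + ((-63 + y(2)) + (K*(-1) - 6))) = √((-2 + 3)² + ((-63 + 3) + (1*(-1) - 6))) = √(1² + (-60 + (-1 - 6))) = √(1 + (-60 - 7)) = √(1 - 67) = √(-66) = I*√66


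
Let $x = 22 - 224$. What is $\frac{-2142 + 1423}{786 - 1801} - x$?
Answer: $\frac{205749}{1015} \approx 202.71$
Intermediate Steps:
$x = -202$ ($x = 22 - 224 = -202$)
$\frac{-2142 + 1423}{786 - 1801} - x = \frac{-2142 + 1423}{786 - 1801} - -202 = - \frac{719}{-1015} + 202 = \left(-719\right) \left(- \frac{1}{1015}\right) + 202 = \frac{719}{1015} + 202 = \frac{205749}{1015}$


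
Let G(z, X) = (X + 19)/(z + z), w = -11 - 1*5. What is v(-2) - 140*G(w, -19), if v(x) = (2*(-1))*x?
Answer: 4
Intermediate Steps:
w = -16 (w = -11 - 5 = -16)
v(x) = -2*x
G(z, X) = (19 + X)/(2*z) (G(z, X) = (19 + X)/((2*z)) = (19 + X)*(1/(2*z)) = (19 + X)/(2*z))
v(-2) - 140*G(w, -19) = -2*(-2) - 70*(19 - 19)/(-16) = 4 - 70*(-1)*0/16 = 4 - 140*0 = 4 + 0 = 4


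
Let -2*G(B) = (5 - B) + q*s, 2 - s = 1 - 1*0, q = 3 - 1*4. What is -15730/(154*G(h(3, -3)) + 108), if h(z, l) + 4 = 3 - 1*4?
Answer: 242/9 ≈ 26.889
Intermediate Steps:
h(z, l) = -5 (h(z, l) = -4 + (3 - 1*4) = -4 + (3 - 4) = -4 - 1 = -5)
q = -1 (q = 3 - 4 = -1)
s = 1 (s = 2 - (1 - 1*0) = 2 - (1 + 0) = 2 - 1*1 = 2 - 1 = 1)
G(B) = -2 + B/2 (G(B) = -((5 - B) - 1*1)/2 = -((5 - B) - 1)/2 = -(4 - B)/2 = -2 + B/2)
-15730/(154*G(h(3, -3)) + 108) = -15730/(154*(-2 + (1/2)*(-5)) + 108) = -15730/(154*(-2 - 5/2) + 108) = -15730/(154*(-9/2) + 108) = -15730/(-693 + 108) = -15730/(-585) = -15730*(-1/585) = 242/9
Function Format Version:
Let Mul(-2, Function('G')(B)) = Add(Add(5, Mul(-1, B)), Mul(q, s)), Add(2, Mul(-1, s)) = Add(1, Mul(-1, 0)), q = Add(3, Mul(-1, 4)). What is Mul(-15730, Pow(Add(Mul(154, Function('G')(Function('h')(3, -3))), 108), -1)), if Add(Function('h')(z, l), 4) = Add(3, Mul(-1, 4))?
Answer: Rational(242, 9) ≈ 26.889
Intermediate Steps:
Function('h')(z, l) = -5 (Function('h')(z, l) = Add(-4, Add(3, Mul(-1, 4))) = Add(-4, Add(3, -4)) = Add(-4, -1) = -5)
q = -1 (q = Add(3, -4) = -1)
s = 1 (s = Add(2, Mul(-1, Add(1, Mul(-1, 0)))) = Add(2, Mul(-1, Add(1, 0))) = Add(2, Mul(-1, 1)) = Add(2, -1) = 1)
Function('G')(B) = Add(-2, Mul(Rational(1, 2), B)) (Function('G')(B) = Mul(Rational(-1, 2), Add(Add(5, Mul(-1, B)), Mul(-1, 1))) = Mul(Rational(-1, 2), Add(Add(5, Mul(-1, B)), -1)) = Mul(Rational(-1, 2), Add(4, Mul(-1, B))) = Add(-2, Mul(Rational(1, 2), B)))
Mul(-15730, Pow(Add(Mul(154, Function('G')(Function('h')(3, -3))), 108), -1)) = Mul(-15730, Pow(Add(Mul(154, Add(-2, Mul(Rational(1, 2), -5))), 108), -1)) = Mul(-15730, Pow(Add(Mul(154, Add(-2, Rational(-5, 2))), 108), -1)) = Mul(-15730, Pow(Add(Mul(154, Rational(-9, 2)), 108), -1)) = Mul(-15730, Pow(Add(-693, 108), -1)) = Mul(-15730, Pow(-585, -1)) = Mul(-15730, Rational(-1, 585)) = Rational(242, 9)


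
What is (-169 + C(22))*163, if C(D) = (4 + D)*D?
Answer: 65689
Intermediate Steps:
C(D) = D*(4 + D)
(-169 + C(22))*163 = (-169 + 22*(4 + 22))*163 = (-169 + 22*26)*163 = (-169 + 572)*163 = 403*163 = 65689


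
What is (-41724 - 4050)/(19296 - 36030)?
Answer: 7629/2789 ≈ 2.7354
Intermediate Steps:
(-41724 - 4050)/(19296 - 36030) = -45774/(-16734) = -45774*(-1/16734) = 7629/2789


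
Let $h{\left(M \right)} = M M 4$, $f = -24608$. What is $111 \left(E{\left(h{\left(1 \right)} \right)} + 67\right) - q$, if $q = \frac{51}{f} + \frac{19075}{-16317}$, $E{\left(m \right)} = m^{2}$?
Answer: $\frac{528536353505}{57361248} \approx 9214.2$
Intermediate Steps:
$h{\left(M \right)} = 4 M^{2}$ ($h{\left(M \right)} = M^{2} \cdot 4 = 4 M^{2}$)
$q = - \frac{67175681}{57361248}$ ($q = \frac{51}{-24608} + \frac{19075}{-16317} = 51 \left(- \frac{1}{24608}\right) + 19075 \left(- \frac{1}{16317}\right) = - \frac{51}{24608} - \frac{2725}{2331} = - \frac{67175681}{57361248} \approx -1.1711$)
$111 \left(E{\left(h{\left(1 \right)} \right)} + 67\right) - q = 111 \left(\left(4 \cdot 1^{2}\right)^{2} + 67\right) - - \frac{67175681}{57361248} = 111 \left(\left(4 \cdot 1\right)^{2} + 67\right) + \frac{67175681}{57361248} = 111 \left(4^{2} + 67\right) + \frac{67175681}{57361248} = 111 \left(16 + 67\right) + \frac{67175681}{57361248} = 111 \cdot 83 + \frac{67175681}{57361248} = 9213 + \frac{67175681}{57361248} = \frac{528536353505}{57361248}$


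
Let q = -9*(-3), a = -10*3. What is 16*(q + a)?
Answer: -48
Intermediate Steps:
a = -30
q = 27
16*(q + a) = 16*(27 - 30) = 16*(-3) = -48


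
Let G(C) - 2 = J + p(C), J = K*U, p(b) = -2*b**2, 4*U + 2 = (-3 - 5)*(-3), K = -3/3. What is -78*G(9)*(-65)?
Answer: -839085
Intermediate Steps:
K = -1 (K = -3*1/3 = -1)
U = 11/2 (U = -1/2 + ((-3 - 5)*(-3))/4 = -1/2 + (-8*(-3))/4 = -1/2 + (1/4)*24 = -1/2 + 6 = 11/2 ≈ 5.5000)
J = -11/2 (J = -1*11/2 = -11/2 ≈ -5.5000)
G(C) = -7/2 - 2*C**2 (G(C) = 2 + (-11/2 - 2*C**2) = -7/2 - 2*C**2)
-78*G(9)*(-65) = -78*(-7/2 - 2*9**2)*(-65) = -78*(-7/2 - 2*81)*(-65) = -78*(-7/2 - 162)*(-65) = -78*(-331/2)*(-65) = 12909*(-65) = -839085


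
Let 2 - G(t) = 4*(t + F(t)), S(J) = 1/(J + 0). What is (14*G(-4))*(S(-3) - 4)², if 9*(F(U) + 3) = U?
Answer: 676676/81 ≈ 8354.0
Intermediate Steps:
S(J) = 1/J
F(U) = -3 + U/9
G(t) = 14 - 40*t/9 (G(t) = 2 - 4*(t + (-3 + t/9)) = 2 - 4*(-3 + 10*t/9) = 2 - (-12 + 40*t/9) = 2 + (12 - 40*t/9) = 14 - 40*t/9)
(14*G(-4))*(S(-3) - 4)² = (14*(14 - 40/9*(-4)))*(1/(-3) - 4)² = (14*(14 + 160/9))*(-⅓ - 4)² = (14*(286/9))*(-13/3)² = (4004/9)*(169/9) = 676676/81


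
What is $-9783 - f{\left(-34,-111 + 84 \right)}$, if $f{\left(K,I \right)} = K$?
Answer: $-9749$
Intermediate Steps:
$-9783 - f{\left(-34,-111 + 84 \right)} = -9783 - -34 = -9783 + 34 = -9749$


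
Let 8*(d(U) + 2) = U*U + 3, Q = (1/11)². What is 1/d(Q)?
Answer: -29282/47583 ≈ -0.61539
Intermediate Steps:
Q = 1/121 (Q = (1/11)² = 1/121 ≈ 0.0082645)
d(U) = -13/8 + U²/8 (d(U) = -2 + (U*U + 3)/8 = -2 + (U² + 3)/8 = -2 + (3 + U²)/8 = -2 + (3/8 + U²/8) = -13/8 + U²/8)
1/d(Q) = 1/(-13/8 + (1/121)²/8) = 1/(-13/8 + (⅛)*(1/14641)) = 1/(-13/8 + 1/117128) = 1/(-47583/29282) = -29282/47583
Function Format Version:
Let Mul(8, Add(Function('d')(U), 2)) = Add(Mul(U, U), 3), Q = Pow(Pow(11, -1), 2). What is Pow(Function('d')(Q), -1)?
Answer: Rational(-29282, 47583) ≈ -0.61539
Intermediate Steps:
Q = Rational(1, 121) (Q = Pow(Rational(1, 11), 2) = Rational(1, 121) ≈ 0.0082645)
Function('d')(U) = Add(Rational(-13, 8), Mul(Rational(1, 8), Pow(U, 2))) (Function('d')(U) = Add(-2, Mul(Rational(1, 8), Add(Mul(U, U), 3))) = Add(-2, Mul(Rational(1, 8), Add(Pow(U, 2), 3))) = Add(-2, Mul(Rational(1, 8), Add(3, Pow(U, 2)))) = Add(-2, Add(Rational(3, 8), Mul(Rational(1, 8), Pow(U, 2)))) = Add(Rational(-13, 8), Mul(Rational(1, 8), Pow(U, 2))))
Pow(Function('d')(Q), -1) = Pow(Add(Rational(-13, 8), Mul(Rational(1, 8), Pow(Rational(1, 121), 2))), -1) = Pow(Add(Rational(-13, 8), Mul(Rational(1, 8), Rational(1, 14641))), -1) = Pow(Add(Rational(-13, 8), Rational(1, 117128)), -1) = Pow(Rational(-47583, 29282), -1) = Rational(-29282, 47583)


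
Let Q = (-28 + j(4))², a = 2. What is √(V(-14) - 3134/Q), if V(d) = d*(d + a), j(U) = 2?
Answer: √110434/26 ≈ 12.781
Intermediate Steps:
V(d) = d*(2 + d) (V(d) = d*(d + 2) = d*(2 + d))
Q = 676 (Q = (-28 + 2)² = (-26)² = 676)
√(V(-14) - 3134/Q) = √(-14*(2 - 14) - 3134/676) = √(-14*(-12) - 3134*1/676) = √(168 - 1567/338) = √(55217/338) = √110434/26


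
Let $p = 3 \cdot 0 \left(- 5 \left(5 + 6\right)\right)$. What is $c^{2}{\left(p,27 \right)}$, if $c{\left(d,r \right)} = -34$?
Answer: $1156$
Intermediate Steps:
$p = 0$ ($p = 0 \left(\left(-5\right) 11\right) = 0 \left(-55\right) = 0$)
$c^{2}{\left(p,27 \right)} = \left(-34\right)^{2} = 1156$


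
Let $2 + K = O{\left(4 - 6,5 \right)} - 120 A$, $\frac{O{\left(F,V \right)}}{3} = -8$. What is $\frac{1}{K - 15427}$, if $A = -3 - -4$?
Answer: $- \frac{1}{15573} \approx -6.4214 \cdot 10^{-5}$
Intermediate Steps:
$O{\left(F,V \right)} = -24$ ($O{\left(F,V \right)} = 3 \left(-8\right) = -24$)
$A = 1$ ($A = -3 + 4 = 1$)
$K = -146$ ($K = -2 - 144 = -146$)
$\frac{1}{K - 15427} = \frac{1}{-146 - 15427} = \frac{1}{-15573} = - \frac{1}{15573}$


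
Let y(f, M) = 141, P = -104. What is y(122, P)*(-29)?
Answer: -4089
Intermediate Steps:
y(122, P)*(-29) = 141*(-29) = -4089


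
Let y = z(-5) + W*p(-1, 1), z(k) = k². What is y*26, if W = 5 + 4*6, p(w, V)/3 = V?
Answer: 2912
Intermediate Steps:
p(w, V) = 3*V
W = 29 (W = 5 + 24 = 29)
y = 112 (y = (-5)² + 29*(3*1) = 25 + 29*3 = 25 + 87 = 112)
y*26 = 112*26 = 2912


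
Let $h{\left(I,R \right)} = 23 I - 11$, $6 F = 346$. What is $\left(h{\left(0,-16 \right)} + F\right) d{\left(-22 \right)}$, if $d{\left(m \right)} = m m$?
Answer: $\frac{67760}{3} \approx 22587.0$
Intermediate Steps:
$F = \frac{173}{3}$ ($F = \frac{1}{6} \cdot 346 = \frac{173}{3} \approx 57.667$)
$h{\left(I,R \right)} = -11 + 23 I$
$d{\left(m \right)} = m^{2}$
$\left(h{\left(0,-16 \right)} + F\right) d{\left(-22 \right)} = \left(\left(-11 + 23 \cdot 0\right) + \frac{173}{3}\right) \left(-22\right)^{2} = \left(\left(-11 + 0\right) + \frac{173}{3}\right) 484 = \left(-11 + \frac{173}{3}\right) 484 = \frac{140}{3} \cdot 484 = \frac{67760}{3}$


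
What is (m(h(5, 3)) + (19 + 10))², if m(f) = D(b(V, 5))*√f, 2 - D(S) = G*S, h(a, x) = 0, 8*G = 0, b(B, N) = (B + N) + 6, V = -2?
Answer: 841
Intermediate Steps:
b(B, N) = 6 + B + N
G = 0 (G = (⅛)*0 = 0)
D(S) = 2 (D(S) = 2 - 0*S = 2 - 1*0 = 2 + 0 = 2)
m(f) = 2*√f
(m(h(5, 3)) + (19 + 10))² = (2*√0 + (19 + 10))² = (2*0 + 29)² = (0 + 29)² = 29² = 841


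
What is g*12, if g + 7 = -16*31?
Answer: -6036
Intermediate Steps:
g = -503 (g = -7 - 16*31 = -7 - 496 = -503)
g*12 = -503*12 = -6036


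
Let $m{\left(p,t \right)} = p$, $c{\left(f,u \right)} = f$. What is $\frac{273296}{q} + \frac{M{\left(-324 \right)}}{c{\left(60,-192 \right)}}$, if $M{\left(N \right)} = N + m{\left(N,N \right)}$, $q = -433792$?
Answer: $- \frac{1549453}{135560} \approx -11.43$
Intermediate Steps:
$M{\left(N \right)} = 2 N$ ($M{\left(N \right)} = N + N = 2 N$)
$\frac{273296}{q} + \frac{M{\left(-324 \right)}}{c{\left(60,-192 \right)}} = \frac{273296}{-433792} + \frac{2 \left(-324\right)}{60} = 273296 \left(- \frac{1}{433792}\right) - \frac{54}{5} = - \frac{17081}{27112} - \frac{54}{5} = - \frac{1549453}{135560}$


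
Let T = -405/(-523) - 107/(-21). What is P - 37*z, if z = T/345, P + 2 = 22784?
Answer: 86321688328/3789135 ≈ 22781.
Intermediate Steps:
P = 22782 (P = -2 + 22784 = 22782)
T = 64466/10983 (T = -405*(-1/523) - 107*(-1/21) = 405/523 + 107/21 = 64466/10983 ≈ 5.8696)
z = 64466/3789135 (z = (64466/10983)/345 = (64466/10983)*(1/345) = 64466/3789135 ≈ 0.017013)
P - 37*z = 22782 - 37*64466/3789135 = 22782 - 1*2385242/3789135 = 22782 - 2385242/3789135 = 86321688328/3789135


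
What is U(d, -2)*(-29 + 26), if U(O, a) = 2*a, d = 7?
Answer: 12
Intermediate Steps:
U(d, -2)*(-29 + 26) = (2*(-2))*(-29 + 26) = -4*(-3) = 12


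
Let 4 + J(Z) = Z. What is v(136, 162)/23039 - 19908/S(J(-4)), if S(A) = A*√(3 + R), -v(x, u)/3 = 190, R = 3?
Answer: -570/23039 + 1659*√6/4 ≈ 1015.9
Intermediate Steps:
v(x, u) = -570 (v(x, u) = -3*190 = -570)
J(Z) = -4 + Z
S(A) = A*√6 (S(A) = A*√(3 + 3) = A*√6)
v(136, 162)/23039 - 19908/S(J(-4)) = -570/23039 - 19908*√6/(6*(-4 - 4)) = -570*1/23039 - 19908*(-√6/48) = -570/23039 - (-1659)*√6/4 = -570/23039 + 1659*√6/4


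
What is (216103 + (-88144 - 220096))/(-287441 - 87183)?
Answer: 92137/374624 ≈ 0.24595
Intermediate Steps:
(216103 + (-88144 - 220096))/(-287441 - 87183) = (216103 - 308240)/(-374624) = -92137*(-1/374624) = 92137/374624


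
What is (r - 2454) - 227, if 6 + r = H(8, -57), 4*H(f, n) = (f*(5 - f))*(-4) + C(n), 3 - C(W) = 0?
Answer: -10649/4 ≈ -2662.3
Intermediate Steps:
C(W) = 3 (C(W) = 3 - 1*0 = 3 + 0 = 3)
H(f, n) = ¾ - f*(5 - f) (H(f, n) = ((f*(5 - f))*(-4) + 3)/4 = (-4*f*(5 - f) + 3)/4 = (3 - 4*f*(5 - f))/4 = ¾ - f*(5 - f))
r = 75/4 (r = -6 + (¾ + 8² - 5*8) = -6 + (¾ + 64 - 40) = -6 + 99/4 = 75/4 ≈ 18.750)
(r - 2454) - 227 = (75/4 - 2454) - 227 = -9741/4 - 227 = -10649/4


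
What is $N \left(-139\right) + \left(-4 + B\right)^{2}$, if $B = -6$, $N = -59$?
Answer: $8301$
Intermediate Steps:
$N \left(-139\right) + \left(-4 + B\right)^{2} = \left(-59\right) \left(-139\right) + \left(-4 - 6\right)^{2} = 8201 + \left(-10\right)^{2} = 8201 + 100 = 8301$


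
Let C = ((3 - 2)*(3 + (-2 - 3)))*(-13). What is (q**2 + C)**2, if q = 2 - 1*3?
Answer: 729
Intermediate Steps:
q = -1 (q = 2 - 3 = -1)
C = 26 (C = (1*(3 - 5))*(-13) = (1*(-2))*(-13) = -2*(-13) = 26)
(q**2 + C)**2 = ((-1)**2 + 26)**2 = (1 + 26)**2 = 27**2 = 729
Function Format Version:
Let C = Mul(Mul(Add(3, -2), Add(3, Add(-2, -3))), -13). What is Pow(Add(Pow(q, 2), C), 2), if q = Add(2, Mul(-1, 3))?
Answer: 729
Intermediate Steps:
q = -1 (q = Add(2, -3) = -1)
C = 26 (C = Mul(Mul(1, Add(3, -5)), -13) = Mul(Mul(1, -2), -13) = Mul(-2, -13) = 26)
Pow(Add(Pow(q, 2), C), 2) = Pow(Add(Pow(-1, 2), 26), 2) = Pow(Add(1, 26), 2) = Pow(27, 2) = 729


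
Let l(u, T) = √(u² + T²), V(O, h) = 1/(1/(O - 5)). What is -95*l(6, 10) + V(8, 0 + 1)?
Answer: 3 - 190*√34 ≈ -1104.9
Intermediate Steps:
V(O, h) = -5 + O (V(O, h) = 1/(1/(-5 + O)) = -5 + O)
l(u, T) = √(T² + u²)
-95*l(6, 10) + V(8, 0 + 1) = -95*√(10² + 6²) + (-5 + 8) = -95*√(100 + 36) + 3 = -190*√34 + 3 = 3 - 190*√34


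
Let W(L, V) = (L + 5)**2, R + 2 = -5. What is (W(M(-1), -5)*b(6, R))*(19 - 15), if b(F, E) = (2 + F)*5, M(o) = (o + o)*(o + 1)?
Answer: 4000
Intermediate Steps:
R = -7 (R = -2 - 5 = -7)
M(o) = 2*o*(1 + o) (M(o) = (2*o)*(1 + o) = 2*o*(1 + o))
W(L, V) = (5 + L)**2
b(F, E) = 10 + 5*F
(W(M(-1), -5)*b(6, R))*(19 - 15) = ((5 + 2*(-1)*(1 - 1))**2*(10 + 5*6))*(19 - 15) = ((5 + 2*(-1)*0)**2*(10 + 30))*4 = ((5 + 0)**2*40)*4 = (5**2*40)*4 = (25*40)*4 = 1000*4 = 4000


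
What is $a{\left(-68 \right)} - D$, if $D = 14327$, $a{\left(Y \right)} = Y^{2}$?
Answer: $-9703$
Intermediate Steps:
$a{\left(-68 \right)} - D = \left(-68\right)^{2} - 14327 = 4624 - 14327 = -9703$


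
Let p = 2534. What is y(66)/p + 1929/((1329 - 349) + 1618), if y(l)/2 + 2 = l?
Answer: 870105/1097222 ≈ 0.79301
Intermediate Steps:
y(l) = -4 + 2*l
y(66)/p + 1929/((1329 - 349) + 1618) = (-4 + 2*66)/2534 + 1929/((1329 - 349) + 1618) = (-4 + 132)*(1/2534) + 1929/(980 + 1618) = 128*(1/2534) + 1929/2598 = 64/1267 + 1929*(1/2598) = 64/1267 + 643/866 = 870105/1097222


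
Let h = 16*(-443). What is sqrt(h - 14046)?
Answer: I*sqrt(21134) ≈ 145.38*I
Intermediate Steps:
h = -7088
sqrt(h - 14046) = sqrt(-7088 - 14046) = sqrt(-21134) = I*sqrt(21134)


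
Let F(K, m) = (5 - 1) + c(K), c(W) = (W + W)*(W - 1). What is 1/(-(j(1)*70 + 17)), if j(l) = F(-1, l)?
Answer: -1/577 ≈ -0.0017331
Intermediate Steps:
c(W) = 2*W*(-1 + W) (c(W) = (2*W)*(-1 + W) = 2*W*(-1 + W))
F(K, m) = 4 + 2*K*(-1 + K) (F(K, m) = (5 - 1) + 2*K*(-1 + K) = 4 + 2*K*(-1 + K))
j(l) = 8 (j(l) = 4 + 2*(-1)*(-1 - 1) = 4 + 2*(-1)*(-2) = 4 + 4 = 8)
1/(-(j(1)*70 + 17)) = 1/(-(8*70 + 17)) = 1/(-(560 + 17)) = 1/(-1*577) = 1/(-577) = -1/577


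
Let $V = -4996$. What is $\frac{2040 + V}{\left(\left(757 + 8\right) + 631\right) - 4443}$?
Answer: $\frac{2956}{3047} \approx 0.97013$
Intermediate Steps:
$\frac{2040 + V}{\left(\left(757 + 8\right) + 631\right) - 4443} = \frac{2040 - 4996}{\left(\left(757 + 8\right) + 631\right) - 4443} = - \frac{2956}{\left(765 + 631\right) - 4443} = - \frac{2956}{1396 - 4443} = - \frac{2956}{-3047} = \left(-2956\right) \left(- \frac{1}{3047}\right) = \frac{2956}{3047}$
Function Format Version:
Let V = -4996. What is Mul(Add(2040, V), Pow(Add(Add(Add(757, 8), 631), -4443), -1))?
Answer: Rational(2956, 3047) ≈ 0.97013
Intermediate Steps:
Mul(Add(2040, V), Pow(Add(Add(Add(757, 8), 631), -4443), -1)) = Mul(Add(2040, -4996), Pow(Add(Add(Add(757, 8), 631), -4443), -1)) = Mul(-2956, Pow(Add(Add(765, 631), -4443), -1)) = Mul(-2956, Pow(Add(1396, -4443), -1)) = Mul(-2956, Pow(-3047, -1)) = Mul(-2956, Rational(-1, 3047)) = Rational(2956, 3047)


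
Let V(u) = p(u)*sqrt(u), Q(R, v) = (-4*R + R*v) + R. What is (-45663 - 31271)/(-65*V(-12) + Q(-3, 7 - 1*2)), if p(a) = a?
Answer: 38467/608403 + 10001420*I*sqrt(3)/608403 ≈ 0.063226 + 28.473*I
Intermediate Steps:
Q(R, v) = -3*R + R*v
V(u) = u**(3/2) (V(u) = u*sqrt(u) = u**(3/2))
(-45663 - 31271)/(-65*V(-12) + Q(-3, 7 - 1*2)) = (-45663 - 31271)/(-(-1560)*I*sqrt(3) - 3*(-3 + (7 - 1*2))) = -76934/(-(-1560)*I*sqrt(3) - 3*(-3 + (7 - 2))) = -76934/(1560*I*sqrt(3) - 3*(-3 + 5)) = -76934/(1560*I*sqrt(3) - 3*2) = -76934/(1560*I*sqrt(3) - 6) = -76934/(-6 + 1560*I*sqrt(3))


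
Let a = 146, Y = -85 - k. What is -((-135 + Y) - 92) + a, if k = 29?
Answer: 487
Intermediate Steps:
Y = -114 (Y = -85 - 1*29 = -85 - 29 = -114)
-((-135 + Y) - 92) + a = -((-135 - 114) - 92) + 146 = -(-249 - 92) + 146 = -1*(-341) + 146 = 341 + 146 = 487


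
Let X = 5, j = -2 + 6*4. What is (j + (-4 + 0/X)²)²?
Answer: 1444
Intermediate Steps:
j = 22 (j = -2 + 24 = 22)
(j + (-4 + 0/X)²)² = (22 + (-4 + 0/5)²)² = (22 + (-4 + 0*(⅕))²)² = (22 + (-4 + 0)²)² = (22 + (-4)²)² = (22 + 16)² = 38² = 1444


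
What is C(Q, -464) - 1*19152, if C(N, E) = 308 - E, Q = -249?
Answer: -18380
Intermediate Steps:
C(Q, -464) - 1*19152 = (308 - 1*(-464)) - 1*19152 = (308 + 464) - 19152 = 772 - 19152 = -18380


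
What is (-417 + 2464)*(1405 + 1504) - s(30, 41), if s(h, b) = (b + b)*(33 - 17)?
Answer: 5953411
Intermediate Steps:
s(h, b) = 32*b (s(h, b) = (2*b)*16 = 32*b)
(-417 + 2464)*(1405 + 1504) - s(30, 41) = (-417 + 2464)*(1405 + 1504) - 32*41 = 2047*2909 - 1*1312 = 5954723 - 1312 = 5953411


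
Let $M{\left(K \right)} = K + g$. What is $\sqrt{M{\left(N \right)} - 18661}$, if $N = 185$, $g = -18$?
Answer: $i \sqrt{18494} \approx 135.99 i$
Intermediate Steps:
$M{\left(K \right)} = -18 + K$ ($M{\left(K \right)} = K - 18 = -18 + K$)
$\sqrt{M{\left(N \right)} - 18661} = \sqrt{\left(-18 + 185\right) - 18661} = \sqrt{167 - 18661} = \sqrt{-18494} = i \sqrt{18494}$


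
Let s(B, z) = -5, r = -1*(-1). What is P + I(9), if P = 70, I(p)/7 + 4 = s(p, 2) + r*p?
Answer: 70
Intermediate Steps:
r = 1
I(p) = -63 + 7*p (I(p) = -28 + 7*(-5 + 1*p) = -28 + 7*(-5 + p) = -28 + (-35 + 7*p) = -63 + 7*p)
P + I(9) = 70 + (-63 + 7*9) = 70 + (-63 + 63) = 70 + 0 = 70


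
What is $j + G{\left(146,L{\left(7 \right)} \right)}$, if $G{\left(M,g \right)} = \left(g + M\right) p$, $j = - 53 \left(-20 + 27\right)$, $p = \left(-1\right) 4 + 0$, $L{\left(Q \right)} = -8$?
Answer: $-923$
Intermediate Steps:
$p = -4$ ($p = -4 + 0 = -4$)
$j = -371$ ($j = \left(-53\right) 7 = -371$)
$G{\left(M,g \right)} = - 4 M - 4 g$ ($G{\left(M,g \right)} = \left(g + M\right) \left(-4\right) = \left(M + g\right) \left(-4\right) = - 4 M - 4 g$)
$j + G{\left(146,L{\left(7 \right)} \right)} = -371 - 552 = -923$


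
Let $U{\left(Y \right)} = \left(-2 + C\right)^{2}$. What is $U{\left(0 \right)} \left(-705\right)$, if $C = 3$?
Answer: $-705$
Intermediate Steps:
$U{\left(Y \right)} = 1$ ($U{\left(Y \right)} = \left(-2 + 3\right)^{2} = 1^{2} = 1$)
$U{\left(0 \right)} \left(-705\right) = 1 \left(-705\right) = -705$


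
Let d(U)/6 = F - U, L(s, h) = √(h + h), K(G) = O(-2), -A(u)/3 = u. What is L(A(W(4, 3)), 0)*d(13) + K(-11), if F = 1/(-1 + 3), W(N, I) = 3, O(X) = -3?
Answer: -3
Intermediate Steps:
F = ½ (F = 1/2 = ½ ≈ 0.50000)
A(u) = -3*u
K(G) = -3
L(s, h) = √2*√h (L(s, h) = √(2*h) = √2*√h)
d(U) = 3 - 6*U (d(U) = 6*(½ - U) = 3 - 6*U)
L(A(W(4, 3)), 0)*d(13) + K(-11) = (√2*√0)*(3 - 6*13) - 3 = (√2*0)*(3 - 78) - 3 = 0*(-75) - 3 = 0 - 3 = -3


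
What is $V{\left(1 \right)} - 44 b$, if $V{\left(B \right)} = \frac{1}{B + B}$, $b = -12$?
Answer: $\frac{1057}{2} \approx 528.5$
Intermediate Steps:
$V{\left(B \right)} = \frac{1}{2 B}$
$V{\left(1 \right)} - 44 b = \frac{1}{2 \cdot 1} - -528 = \frac{1}{2} \cdot 1 + 528 = \frac{1}{2} + 528 = \frac{1057}{2}$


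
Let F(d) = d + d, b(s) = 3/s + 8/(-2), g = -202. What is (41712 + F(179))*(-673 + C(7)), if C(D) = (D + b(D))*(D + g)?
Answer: -56439910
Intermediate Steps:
b(s) = -4 + 3/s (b(s) = 3/s + 8*(-1/2) = 3/s - 4 = -4 + 3/s)
C(D) = (-202 + D)*(-4 + D + 3/D) (C(D) = (D + (-4 + 3/D))*(D - 202) = (-4 + D + 3/D)*(-202 + D) = (-202 + D)*(-4 + D + 3/D))
F(d) = 2*d
(41712 + F(179))*(-673 + C(7)) = (41712 + 2*179)*(-673 + (811 + 7**2 - 606/7 - 206*7)) = (41712 + 358)*(-673 + (811 + 49 - 606*1/7 - 1442)) = 42070*(-673 + (811 + 49 - 606/7 - 1442)) = 42070*(-673 - 4680/7) = 42070*(-9391/7) = -56439910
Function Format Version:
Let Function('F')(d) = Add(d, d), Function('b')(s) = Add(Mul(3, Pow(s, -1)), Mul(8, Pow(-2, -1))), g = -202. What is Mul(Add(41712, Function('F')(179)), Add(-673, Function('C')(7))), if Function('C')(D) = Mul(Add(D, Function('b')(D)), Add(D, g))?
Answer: -56439910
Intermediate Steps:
Function('b')(s) = Add(-4, Mul(3, Pow(s, -1))) (Function('b')(s) = Add(Mul(3, Pow(s, -1)), Mul(8, Rational(-1, 2))) = Add(Mul(3, Pow(s, -1)), -4) = Add(-4, Mul(3, Pow(s, -1))))
Function('C')(D) = Mul(Add(-202, D), Add(-4, D, Mul(3, Pow(D, -1)))) (Function('C')(D) = Mul(Add(D, Add(-4, Mul(3, Pow(D, -1)))), Add(D, -202)) = Mul(Add(-4, D, Mul(3, Pow(D, -1))), Add(-202, D)) = Mul(Add(-202, D), Add(-4, D, Mul(3, Pow(D, -1)))))
Function('F')(d) = Mul(2, d)
Mul(Add(41712, Function('F')(179)), Add(-673, Function('C')(7))) = Mul(Add(41712, Mul(2, 179)), Add(-673, Add(811, Pow(7, 2), Mul(-606, Pow(7, -1)), Mul(-206, 7)))) = Mul(Add(41712, 358), Add(-673, Add(811, 49, Mul(-606, Rational(1, 7)), -1442))) = Mul(42070, Add(-673, Add(811, 49, Rational(-606, 7), -1442))) = Mul(42070, Add(-673, Rational(-4680, 7))) = Mul(42070, Rational(-9391, 7)) = -56439910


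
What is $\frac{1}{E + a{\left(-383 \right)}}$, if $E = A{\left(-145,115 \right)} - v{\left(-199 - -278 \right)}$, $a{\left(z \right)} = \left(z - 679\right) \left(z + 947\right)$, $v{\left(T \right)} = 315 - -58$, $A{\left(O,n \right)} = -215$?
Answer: $- \frac{1}{599556} \approx -1.6679 \cdot 10^{-6}$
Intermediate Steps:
$v{\left(T \right)} = 373$ ($v{\left(T \right)} = 315 + 58 = 373$)
$a{\left(z \right)} = \left(-679 + z\right) \left(947 + z\right)$
$E = -588$ ($E = -215 - 373 = -588$)
$\frac{1}{E + a{\left(-383 \right)}} = \frac{1}{-588 + \left(-643013 + \left(-383\right)^{2} + 268 \left(-383\right)\right)} = \frac{1}{-588 - 598968} = \frac{1}{-599556} = - \frac{1}{599556}$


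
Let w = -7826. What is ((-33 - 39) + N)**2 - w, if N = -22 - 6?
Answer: 17826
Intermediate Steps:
N = -28
((-33 - 39) + N)**2 - w = ((-33 - 39) - 28)**2 - 1*(-7826) = (-72 - 28)**2 + 7826 = (-100)**2 + 7826 = 10000 + 7826 = 17826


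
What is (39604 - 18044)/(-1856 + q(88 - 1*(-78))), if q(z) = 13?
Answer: -21560/1843 ≈ -11.698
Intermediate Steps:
(39604 - 18044)/(-1856 + q(88 - 1*(-78))) = (39604 - 18044)/(-1856 + 13) = 21560/(-1843) = 21560*(-1/1843) = -21560/1843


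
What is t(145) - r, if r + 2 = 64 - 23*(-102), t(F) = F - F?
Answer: -2408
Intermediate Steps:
t(F) = 0
r = 2408 (r = -2 + (64 - 23*(-102)) = -2 + (64 + 2346) = -2 + 2410 = 2408)
t(145) - r = 0 - 1*2408 = 0 - 2408 = -2408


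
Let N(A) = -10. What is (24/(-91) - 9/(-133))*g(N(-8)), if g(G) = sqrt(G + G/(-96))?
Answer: -565*I*sqrt(57)/6916 ≈ -0.61678*I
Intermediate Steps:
g(G) = sqrt(570)*sqrt(G)/24 (g(G) = sqrt(G + G*(-1/96)) = sqrt(G - G/96) = sqrt(95*G/96) = sqrt(570)*sqrt(G)/24)
(24/(-91) - 9/(-133))*g(N(-8)) = (24/(-91) - 9/(-133))*(sqrt(570)*sqrt(-10)/24) = (24*(-1/91) - 9*(-1/133))*(sqrt(570)*(I*sqrt(10))/24) = (-24/91 + 9/133)*(5*I*sqrt(57)/12) = -565*I*sqrt(57)/6916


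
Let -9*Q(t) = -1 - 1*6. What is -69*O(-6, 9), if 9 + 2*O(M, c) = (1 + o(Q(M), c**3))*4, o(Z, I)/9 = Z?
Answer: -1587/2 ≈ -793.50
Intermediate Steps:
Q(t) = 7/9 (Q(t) = -(-1 - 1*6)/9 = -(-1 - 6)/9 = -1/9*(-7) = 7/9)
o(Z, I) = 9*Z
O(M, c) = 23/2 (O(M, c) = -9/2 + ((1 + 9*(7/9))*4)/2 = -9/2 + ((1 + 7)*4)/2 = -9/2 + (8*4)/2 = -9/2 + (1/2)*32 = -9/2 + 16 = 23/2)
-69*O(-6, 9) = -69*23/2 = -1587/2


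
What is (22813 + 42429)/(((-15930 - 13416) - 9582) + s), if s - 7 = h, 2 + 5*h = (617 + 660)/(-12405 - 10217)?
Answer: -7379522620/4402400831 ≈ -1.6763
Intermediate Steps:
h = -46521/113110 (h = -⅖ + ((617 + 660)/(-12405 - 10217))/5 = -⅖ + (1277/(-22622))/5 = -⅖ + (1277*(-1/22622))/5 = -⅖ + (⅕)*(-1277/22622) = -⅖ - 1277/113110 = -46521/113110 ≈ -0.41129)
s = 745249/113110 (s = 7 - 46521/113110 = 745249/113110 ≈ 6.5887)
(22813 + 42429)/(((-15930 - 13416) - 9582) + s) = (22813 + 42429)/(((-15930 - 13416) - 9582) + 745249/113110) = 65242/((-29346 - 9582) + 745249/113110) = 65242/(-38928 + 745249/113110) = 65242/(-4402400831/113110) = 65242*(-113110/4402400831) = -7379522620/4402400831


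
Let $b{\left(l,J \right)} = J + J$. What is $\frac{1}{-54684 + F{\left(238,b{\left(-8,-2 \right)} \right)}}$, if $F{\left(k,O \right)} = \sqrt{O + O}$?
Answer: $- \frac{13671}{747584966} - \frac{i \sqrt{2}}{1495169932} \approx -1.8287 \cdot 10^{-5} - 9.4585 \cdot 10^{-10} i$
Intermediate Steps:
$b{\left(l,J \right)} = 2 J$
$F{\left(k,O \right)} = \sqrt{2} \sqrt{O}$ ($F{\left(k,O \right)} = \sqrt{2 O} = \sqrt{2} \sqrt{O}$)
$\frac{1}{-54684 + F{\left(238,b{\left(-8,-2 \right)} \right)}} = \frac{1}{-54684 + \sqrt{2} \sqrt{2 \left(-2\right)}} = \frac{1}{-54684 + \sqrt{2} \sqrt{-4}} = \frac{1}{-54684 + \sqrt{2} \cdot 2 i} = \frac{1}{-54684 + 2 i \sqrt{2}}$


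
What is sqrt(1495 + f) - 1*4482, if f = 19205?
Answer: -4482 + 30*sqrt(23) ≈ -4338.1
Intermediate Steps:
sqrt(1495 + f) - 1*4482 = sqrt(1495 + 19205) - 1*4482 = sqrt(20700) - 4482 = 30*sqrt(23) - 4482 = -4482 + 30*sqrt(23)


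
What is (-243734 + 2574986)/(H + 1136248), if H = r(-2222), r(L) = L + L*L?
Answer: 18502/48185 ≈ 0.38398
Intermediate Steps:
r(L) = L + L**2
H = 4935062 (H = -2222*(1 - 2222) = -2222*(-2221) = 4935062)
(-243734 + 2574986)/(H + 1136248) = (-243734 + 2574986)/(4935062 + 1136248) = 2331252/6071310 = 2331252*(1/6071310) = 18502/48185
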